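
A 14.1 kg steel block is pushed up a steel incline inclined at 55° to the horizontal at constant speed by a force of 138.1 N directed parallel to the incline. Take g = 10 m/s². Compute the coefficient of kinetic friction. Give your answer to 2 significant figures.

0.28

At constant speed ΣF = 0 along the incline. The applied 138.1 N acts up the slope; the weight component mg sin 55° = 115.500 N and kinetic friction μN both act down the slope.
So 138.1 = 115.500 + μ × 80.874, giving μ = (138.1 − 115.500) / 80.874 = 0.2794.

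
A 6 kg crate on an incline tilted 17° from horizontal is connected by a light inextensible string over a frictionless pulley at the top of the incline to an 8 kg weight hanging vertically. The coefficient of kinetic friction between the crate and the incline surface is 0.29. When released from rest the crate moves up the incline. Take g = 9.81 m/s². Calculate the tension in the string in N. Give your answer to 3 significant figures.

52.8 N

For the crate on the incline: the weight component along the slope is m₁g sin 17° = 6 × 9.81 × 0.2924 = 17.211 N and the normal force is N = m₁g cos 17° = 56.288 N.
Kinetic friction opposes the crate's motion up the incline: f = μN = 0.29 × 56.288 = 16.324 N acting down the slope.
Newton's second law for the crate (up-slope positive): T − 17.211 − 16.324 = 6 a. For the hanging weight (downward positive): 8 × 9.81 − T = 8 a.
Adding the two equations eliminates T: 44.945 = 14 a, so a = 3.2104 m/s².
Then from the hanging weight's equation, T = 8 × (9.81 − 3.2104) = 52.797 N.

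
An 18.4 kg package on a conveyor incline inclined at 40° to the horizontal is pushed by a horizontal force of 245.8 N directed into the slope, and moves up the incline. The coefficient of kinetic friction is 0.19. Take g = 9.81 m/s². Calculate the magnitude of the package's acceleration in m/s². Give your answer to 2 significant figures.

0.87 m/s²

The horizontal push has components F cos 40° = 245.8 × 0.7660 = 188.283 N up the incline and F sin 40° = 245.8 × 0.6428 = 158.000 N pressing into the surface.
The normal force is therefore N = mg cos 40° + F sin 40° = 138.266 + 158.000 = 296.266 N, and kinetic friction down the slope is μN = 0.19 × 296.266 = 56.291 N.
Along the incline: F cos 40° − mg sin 40° − μN = ma, so 188.283 − 116.028 − 56.291 = 18.4 a, giving a = 0.8676 m/s².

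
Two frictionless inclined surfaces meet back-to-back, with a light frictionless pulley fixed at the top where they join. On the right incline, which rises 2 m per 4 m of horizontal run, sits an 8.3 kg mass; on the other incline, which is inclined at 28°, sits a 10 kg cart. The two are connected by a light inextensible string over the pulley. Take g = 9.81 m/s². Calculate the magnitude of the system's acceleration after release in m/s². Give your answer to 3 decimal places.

Resolve each weight along its own incline: the 8.3 kg mass has component 8.3 × 9.81 × sin 26.57° = 36.413 N down its slope, and the 10 kg mass has 10 × 9.81 × sin 28° = 46.055 N down its slope.
The 10 kg side's 46.055 N exceeds the other side's 36.413 N, so that mass slides down and the 8.3 kg mass slides up. Taking that direction as positive, Newton's second law for the whole system gives 46.055 − 36.413 = (8.3 + 10) a, so a = 9.642 / 18.3 = 0.5269 m/s².

0.527 m/s²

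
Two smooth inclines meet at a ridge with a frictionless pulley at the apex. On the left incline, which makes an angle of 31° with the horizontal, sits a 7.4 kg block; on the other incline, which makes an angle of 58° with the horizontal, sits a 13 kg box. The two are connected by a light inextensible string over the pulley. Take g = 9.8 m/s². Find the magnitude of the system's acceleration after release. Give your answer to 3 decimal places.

Resolve each weight along its own incline: the 7.4 kg mass has component 7.4 × 9.8 × sin 31° = 37.351 N down its slope, and the 13 kg mass has 13 × 9.8 × sin 58° = 108.041 N down its slope.
The 13 kg side's 108.041 N exceeds the other side's 37.351 N, so that mass slides down and the 7.4 kg mass slides up. Taking that direction as positive, Newton's second law for the whole system gives 108.041 − 37.351 = (7.4 + 13) a, so a = 70.690 / 20.4 = 3.4652 m/s².

3.465 m/s²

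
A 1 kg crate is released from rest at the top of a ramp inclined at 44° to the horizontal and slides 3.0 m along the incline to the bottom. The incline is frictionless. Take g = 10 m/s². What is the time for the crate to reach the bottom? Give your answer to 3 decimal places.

The weight component along the incline is mg sin 44° = 6.947 N and the normal force is N = mg cos 44° = 7.193 N.
With no friction, a = g sin 44° = 6.9466 m/s².
Starting from rest, L = ½at², so t = √(2L/a) = √(2 × 3.0 / 6.9466) = 0.9294 s.

0.929 s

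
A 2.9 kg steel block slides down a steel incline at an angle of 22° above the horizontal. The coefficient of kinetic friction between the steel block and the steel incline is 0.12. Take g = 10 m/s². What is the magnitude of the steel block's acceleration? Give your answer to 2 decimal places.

Resolving the weight along the incline: the component pulling the steel block down the slope is mg sin 22° = 2.9 × 10 × 0.3746 = 10.863 N, and the normal force is N = mg cos 22° = 2.9 × 10 × 0.9272 = 26.889 N.
Kinetic friction acts up the slope with magnitude f = μN = 0.12 × 26.889 = 3.227 N.
Net force along the incline is 10.863 − 3.227 = 7.636 N, so a = 7.636 / 2.9 = 2.6331 m/s².

2.63 m/s²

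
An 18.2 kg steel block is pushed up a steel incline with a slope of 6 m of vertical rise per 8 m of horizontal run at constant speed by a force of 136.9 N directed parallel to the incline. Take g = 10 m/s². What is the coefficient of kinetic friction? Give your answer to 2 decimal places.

At constant speed ΣF = 0 along the incline. The applied 136.9 N acts up the slope; the weight component mg sin 36.87° = 109.200 N and kinetic friction μN both act down the slope.
So 136.9 = 109.200 + μ × 145.600, giving μ = (136.9 − 109.200) / 145.600 = 0.1902.

0.19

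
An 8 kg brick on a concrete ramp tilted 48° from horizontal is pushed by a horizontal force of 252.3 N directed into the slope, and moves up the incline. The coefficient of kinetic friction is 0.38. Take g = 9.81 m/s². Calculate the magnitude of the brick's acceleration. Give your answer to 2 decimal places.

2.41 m/s²

The horizontal push has components F cos 48° = 252.3 × 0.6691 = 168.814 N up the incline and F sin 48° = 252.3 × 0.7431 = 187.484 N pressing into the surface.
The normal force is therefore N = mg cos 48° + F sin 48° = 52.511 + 187.484 = 239.995 N, and kinetic friction down the slope is μN = 0.38 × 239.995 = 91.198 N.
Along the incline: F cos 48° − mg sin 48° − μN = ma, so 168.814 − 58.318 − 91.198 = 8 a, giving a = 2.4123 m/s².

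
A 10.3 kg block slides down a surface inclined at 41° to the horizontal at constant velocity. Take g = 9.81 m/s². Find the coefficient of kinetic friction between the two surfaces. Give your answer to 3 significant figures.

0.869

At constant velocity the net force along the incline is zero: mg sin 41° = μ mg cos 41°.
So μ = tan 41° = 0.6561 / 0.7547 = 0.8694.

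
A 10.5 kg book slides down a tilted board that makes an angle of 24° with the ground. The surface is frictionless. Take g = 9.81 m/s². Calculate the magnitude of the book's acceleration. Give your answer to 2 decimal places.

Resolving the weight along the incline: the component pulling the book down the slope is mg sin 24° = 10.5 × 9.81 × 0.4067 = 41.892 N, and the normal force is N = mg cos 24° = 10.5 × 9.81 × 0.9135 = 94.095 N.
With no friction the net force along the incline is 41.892 N, so a = g sin 24° = 41.892 / 10.5 = 3.9897 m/s².

3.99 m/s²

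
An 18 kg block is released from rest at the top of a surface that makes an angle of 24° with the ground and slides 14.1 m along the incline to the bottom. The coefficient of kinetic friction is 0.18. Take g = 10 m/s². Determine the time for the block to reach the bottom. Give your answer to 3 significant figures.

3.41 s

The weight component along the incline is mg sin 24° = 73.213 N and the normal force is N = mg cos 24° = 164.438 N.
Friction up the slope is f = μN = 0.18 × 164.438 = 29.599 N, so the net downslope force is 73.213 − 29.599 = 43.614 N and a = 43.614 / 18 = 2.4230 m/s².
Starting from rest, L = ½at², so t = √(2L/a) = √(2 × 14.1 / 2.4230) = 3.4115 s.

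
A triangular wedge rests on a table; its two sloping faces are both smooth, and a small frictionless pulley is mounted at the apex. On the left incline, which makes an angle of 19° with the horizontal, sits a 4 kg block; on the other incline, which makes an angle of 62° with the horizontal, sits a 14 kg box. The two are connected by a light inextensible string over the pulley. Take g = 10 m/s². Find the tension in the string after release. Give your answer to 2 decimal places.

Resolve each weight along its own incline: the 4 kg mass has component 4 × 10 × sin 19° = 13.023 N down its slope, and the 14 kg mass has 14 × 10 × sin 62° = 123.613 N down its slope.
The 14 kg side's 123.613 N exceeds the other side's 13.023 N, so that mass slides down and the 4 kg mass slides up. Taking that direction as positive, Newton's second law for the whole system gives 123.613 − 13.023 = (4 + 14) a, so a = 110.590 / 18 = 6.1439 m/s².
For the 4 kg mass (up-slope positive): T − 13.023 = 4 × 6.1439, so T = 37.599 N.

37.60 N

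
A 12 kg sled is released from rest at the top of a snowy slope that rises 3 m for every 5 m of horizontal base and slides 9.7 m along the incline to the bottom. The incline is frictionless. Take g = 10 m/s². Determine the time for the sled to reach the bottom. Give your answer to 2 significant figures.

The weight component along the incline is mg sin 30.96° = 61.739 N and the normal force is N = mg cos 30.96° = 102.899 N.
With no friction, a = g sin 30.96° = 5.1450 m/s².
Starting from rest, L = ½at², so t = √(2L/a) = √(2 × 9.7 / 5.1450) = 1.9418 s.

1.9 s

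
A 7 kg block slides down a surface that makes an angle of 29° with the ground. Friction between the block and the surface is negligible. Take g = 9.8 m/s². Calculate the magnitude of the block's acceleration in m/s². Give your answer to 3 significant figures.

Resolving the weight along the incline: the component pulling the block down the slope is mg sin 29° = 7 × 9.8 × 0.4848 = 33.257 N, and the normal force is N = mg cos 29° = 7 × 9.8 × 0.8746 = 59.998 N.
With no friction the net force along the incline is 33.257 N, so a = g sin 29° = 33.257 / 7 = 4.7510 m/s².

4.75 m/s²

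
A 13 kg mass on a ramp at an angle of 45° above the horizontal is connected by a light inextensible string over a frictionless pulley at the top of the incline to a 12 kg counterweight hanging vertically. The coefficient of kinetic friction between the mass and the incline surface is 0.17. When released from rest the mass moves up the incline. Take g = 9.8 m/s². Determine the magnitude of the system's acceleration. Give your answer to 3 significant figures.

0.488 m/s²

For the mass on the incline: the weight component along the slope is m₁g sin 45° = 13 × 9.8 × 0.7071 = 90.085 N and the normal force is N = m₁g cos 45° = 90.085 N.
Kinetic friction opposes the mass's motion up the incline: f = μN = 0.17 × 90.085 = 15.314 N acting down the slope.
Newton's second law for the mass (up-slope positive): T − 90.085 − 15.314 = 13 a. For the hanging counterweight (downward positive): 12 × 9.8 − T = 12 a.
Adding the two equations eliminates T: 12.201 = 25 a, so a = 0.4880 m/s².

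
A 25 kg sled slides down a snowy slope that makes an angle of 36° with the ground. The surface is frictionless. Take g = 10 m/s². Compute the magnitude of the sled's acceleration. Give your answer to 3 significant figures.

Resolving the weight along the incline: the component pulling the sled down the slope is mg sin 36° = 25 × 10 × 0.5878 = 146.950 N, and the normal force is N = mg cos 36° = 25 × 10 × 0.8090 = 202.250 N.
With no friction the net force along the incline is 146.950 N, so a = g sin 36° = 146.950 / 25 = 5.8780 m/s².

5.88 m/s²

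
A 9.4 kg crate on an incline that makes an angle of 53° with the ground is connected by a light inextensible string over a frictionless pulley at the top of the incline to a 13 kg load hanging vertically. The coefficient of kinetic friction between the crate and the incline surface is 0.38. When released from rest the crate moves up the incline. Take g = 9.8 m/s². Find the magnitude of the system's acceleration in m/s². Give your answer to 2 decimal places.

For the crate on the incline: the weight component along the slope is m₁g sin 53° = 9.4 × 9.8 × 0.7986 = 73.567 N and the normal force is N = m₁g cos 53° = 55.439 N.
Kinetic friction opposes the crate's motion up the incline: f = μN = 0.38 × 55.439 = 21.067 N acting down the slope.
Newton's second law for the crate (up-slope positive): T − 73.567 − 21.067 = 9.4 a. For the hanging load (downward positive): 13 × 9.8 − T = 13 a.
Adding the two equations eliminates T: 32.766 = 22.4 a, so a = 1.4628 m/s².

1.46 m/s²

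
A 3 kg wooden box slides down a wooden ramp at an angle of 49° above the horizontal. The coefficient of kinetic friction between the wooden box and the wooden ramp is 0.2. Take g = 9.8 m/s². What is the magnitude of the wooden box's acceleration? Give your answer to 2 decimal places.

6.11 m/s²

Resolving the weight along the incline: the component pulling the wooden box down the slope is mg sin 49° = 3 × 9.8 × 0.7547 = 22.188 N, and the normal force is N = mg cos 49° = 3 × 9.8 × 0.6561 = 19.289 N.
Kinetic friction acts up the slope with magnitude f = μN = 0.2 × 19.289 = 3.858 N.
Net force along the incline is 22.188 − 3.858 = 18.330 N, so a = 18.330 / 3 = 6.1100 m/s².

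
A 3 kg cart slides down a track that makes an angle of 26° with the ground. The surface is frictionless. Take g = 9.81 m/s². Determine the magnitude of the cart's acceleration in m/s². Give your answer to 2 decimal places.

Resolving the weight along the incline: the component pulling the cart down the slope is mg sin 26° = 3 × 9.81 × 0.4384 = 12.902 N, and the normal force is N = mg cos 26° = 3 × 9.81 × 0.8988 = 26.452 N.
With no friction the net force along the incline is 12.902 N, so a = g sin 26° = 12.902 / 3 = 4.3007 m/s².

4.30 m/s²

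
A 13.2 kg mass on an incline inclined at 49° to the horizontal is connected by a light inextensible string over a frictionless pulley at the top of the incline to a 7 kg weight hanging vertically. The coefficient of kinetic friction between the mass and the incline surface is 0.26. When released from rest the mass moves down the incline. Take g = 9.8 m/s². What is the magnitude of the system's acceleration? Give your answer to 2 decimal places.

0.34 m/s²

For the mass on the incline: the weight component along the slope is m₁g sin 49° = 13.2 × 9.8 × 0.7547 = 97.628 N and the normal force is N = m₁g cos 49° = 84.868 N.
Kinetic friction opposes the mass's motion down the incline: f = μN = 0.26 × 84.868 = 22.066 N acting up the slope.
Newton's second law for the mass (down-slope positive): 97.628 − 22.066 − T = 13.2 a. For the hanging weight (upward positive): T − 7 × 9.8 = 7 a.
Adding the two equations eliminates T: 6.962 = 20.2 a, so a = 0.3447 m/s².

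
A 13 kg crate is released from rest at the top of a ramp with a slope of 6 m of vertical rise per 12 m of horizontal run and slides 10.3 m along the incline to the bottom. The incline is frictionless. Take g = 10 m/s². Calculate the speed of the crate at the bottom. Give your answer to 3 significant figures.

The weight component along the incline is mg sin 26.57° = 58.138 N and the normal force is N = mg cos 26.57° = 116.276 N.
With no friction, a = g sin 26.57° = 4.4721 m/s².
Starting from rest over a distance of 10.3 m, v² = 2aL = 2 × 4.4721 × 10.3 = 92.1253, so v = 9.5982 m/s.

9.60 m/s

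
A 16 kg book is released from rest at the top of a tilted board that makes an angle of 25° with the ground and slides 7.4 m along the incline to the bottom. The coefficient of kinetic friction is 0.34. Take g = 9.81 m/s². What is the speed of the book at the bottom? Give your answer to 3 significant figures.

4.08 m/s

The weight component along the incline is mg sin 25° = 66.334 N and the normal force is N = mg cos 25° = 142.254 N.
Friction up the slope is f = μN = 0.34 × 142.254 = 48.366 N, so the net downslope force is 66.334 − 48.366 = 17.968 N and a = 17.968 / 16 = 1.1230 m/s².
Starting from rest over a distance of 7.4 m, v² = 2aL = 2 × 1.1230 × 7.4 = 16.6204, so v = 4.0768 m/s.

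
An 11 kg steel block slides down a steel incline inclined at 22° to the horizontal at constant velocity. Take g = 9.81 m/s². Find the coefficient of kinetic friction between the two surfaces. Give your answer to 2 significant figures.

0.40

At constant velocity the net force along the incline is zero: mg sin 22° = μ mg cos 22°.
So μ = tan 22° = 0.3746 / 0.9272 = 0.4040.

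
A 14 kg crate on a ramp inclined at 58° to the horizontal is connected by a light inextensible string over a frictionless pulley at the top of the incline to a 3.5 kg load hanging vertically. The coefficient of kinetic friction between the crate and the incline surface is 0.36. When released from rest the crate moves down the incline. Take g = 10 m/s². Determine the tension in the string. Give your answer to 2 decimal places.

For the crate on the incline: the weight component along the slope is m₁g sin 58° = 14 × 10 × 0.8480 = 118.720 N and the normal force is N = m₁g cos 58° = 74.189 N.
Kinetic friction opposes the crate's motion down the incline: f = μN = 0.36 × 74.189 = 26.708 N acting up the slope.
Newton's second law for the crate (down-slope positive): 118.720 − 26.708 − T = 14 a. For the hanging load (upward positive): T − 3.5 × 10 = 3.5 a.
Adding the two equations eliminates T: 57.012 = 17.5 a, so a = 3.2578 m/s².
Then from the hanging load's equation, T = 3.5 × (10 + 3.2578) = 46.402 N.

46.40 N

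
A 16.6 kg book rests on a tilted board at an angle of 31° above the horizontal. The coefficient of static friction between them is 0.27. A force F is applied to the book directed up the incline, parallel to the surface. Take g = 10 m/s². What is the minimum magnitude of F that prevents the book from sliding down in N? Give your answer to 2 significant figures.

The normal force is N = mg cos 31° = 142.290 N. With F at its minimum the book is on the verge of sliding down, so static friction is at its maximum μ_s N = 0.27 × 142.290 = 38.418 N and acts up the slope.
Equilibrium along the incline: F + μ_s N = mg sin 31°, so F = 85.496 − 38.418 = 47.078 N.

47 N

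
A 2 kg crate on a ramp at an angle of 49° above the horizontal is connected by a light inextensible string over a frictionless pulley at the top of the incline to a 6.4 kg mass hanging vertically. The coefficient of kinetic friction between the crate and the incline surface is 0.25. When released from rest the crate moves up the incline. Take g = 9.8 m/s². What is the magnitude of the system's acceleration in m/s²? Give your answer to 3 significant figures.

5.32 m/s²

For the crate on the incline: the weight component along the slope is m₁g sin 49° = 2 × 9.8 × 0.7547 = 14.792 N and the normal force is N = m₁g cos 49° = 12.859 N.
Kinetic friction opposes the crate's motion up the incline: f = μN = 0.25 × 12.859 = 3.215 N acting down the slope.
Newton's second law for the crate (up-slope positive): T − 14.792 − 3.215 = 2 a. For the hanging mass (downward positive): 6.4 × 9.8 − T = 6.4 a.
Adding the two equations eliminates T: 44.713 = 8.4 a, so a = 5.3230 m/s².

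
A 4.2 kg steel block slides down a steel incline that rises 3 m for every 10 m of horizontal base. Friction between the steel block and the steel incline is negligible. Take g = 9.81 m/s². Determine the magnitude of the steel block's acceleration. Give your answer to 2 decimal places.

2.82 m/s²

Resolving the weight along the incline: the component pulling the steel block down the slope is mg sin 16.70° = 4.2 × 9.81 × 0.2873 = 11.837 N, and the normal force is N = mg cos 16.70° = 4.2 × 9.81 × 0.9578 = 39.463 N.
With no friction the net force along the incline is 11.837 N, so a = g sin 16.70° = 11.837 / 4.2 = 2.8183 m/s².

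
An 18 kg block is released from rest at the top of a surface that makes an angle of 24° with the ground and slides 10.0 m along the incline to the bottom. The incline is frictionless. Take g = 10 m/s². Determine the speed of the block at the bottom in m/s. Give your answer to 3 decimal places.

The weight component along the incline is mg sin 24° = 73.213 N and the normal force is N = mg cos 24° = 164.438 N.
With no friction, a = g sin 24° = 4.0674 m/s².
Starting from rest over a distance of 10.0 m, v² = 2aL = 2 × 4.0674 × 10.0 = 81.3480, so v = 9.0193 m/s.

9.019 m/s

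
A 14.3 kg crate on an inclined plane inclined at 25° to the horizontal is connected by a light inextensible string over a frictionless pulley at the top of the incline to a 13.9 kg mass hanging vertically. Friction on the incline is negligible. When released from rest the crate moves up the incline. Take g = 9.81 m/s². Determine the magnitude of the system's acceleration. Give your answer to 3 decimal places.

2.733 m/s²

For the crate on the incline: the weight component along the slope is m₁g sin 25° = 14.3 × 9.81 × 0.4226 = 59.284 N and the normal force is N = m₁g cos 25° = 127.140 N.
Newton's second law for the crate (up-slope positive): T − 59.284 = 14.3 a. For the hanging mass (downward positive): 13.9 × 9.81 − T = 13.9 a.
Adding the two equations eliminates T: 77.075 = 28.2 a, so a = 2.7332 m/s².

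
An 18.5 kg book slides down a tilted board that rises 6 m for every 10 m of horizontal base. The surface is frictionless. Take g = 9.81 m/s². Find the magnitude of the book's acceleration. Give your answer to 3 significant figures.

Resolving the weight along the incline: the component pulling the book down the slope is mg sin 30.96° = 18.5 × 9.81 × 0.5145 = 93.374 N, and the normal force is N = mg cos 30.96° = 18.5 × 9.81 × 0.8575 = 155.623 N.
With no friction the net force along the incline is 93.374 N, so a = g sin 30.96° = 93.374 / 18.5 = 5.0472 m/s².

5.05 m/s²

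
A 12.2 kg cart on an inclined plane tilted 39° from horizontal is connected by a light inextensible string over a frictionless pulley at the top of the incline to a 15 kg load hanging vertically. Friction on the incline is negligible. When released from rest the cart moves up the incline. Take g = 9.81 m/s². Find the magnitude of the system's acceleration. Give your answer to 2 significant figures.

For the cart on the incline: the weight component along the slope is m₁g sin 39° = 12.2 × 9.81 × 0.6293 = 75.316 N and the normal force is N = m₁g cos 39° = 93.010 N.
Newton's second law for the cart (up-slope positive): T − 75.316 = 12.2 a. For the hanging load (downward positive): 15 × 9.81 − T = 15 a.
Adding the two equations eliminates T: 71.834 = 27.2 a, so a = 2.6410 m/s².

2.6 m/s²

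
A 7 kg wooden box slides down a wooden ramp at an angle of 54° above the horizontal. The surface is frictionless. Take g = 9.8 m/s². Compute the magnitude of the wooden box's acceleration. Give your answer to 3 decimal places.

7.928 m/s²

Resolving the weight along the incline: the component pulling the wooden box down the slope is mg sin 54° = 7 × 9.8 × 0.8090 = 55.497 N, and the normal force is N = mg cos 54° = 7 × 9.8 × 0.5878 = 40.323 N.
With no friction the net force along the incline is 55.497 N, so a = g sin 54° = 55.497 / 7 = 7.9281 m/s².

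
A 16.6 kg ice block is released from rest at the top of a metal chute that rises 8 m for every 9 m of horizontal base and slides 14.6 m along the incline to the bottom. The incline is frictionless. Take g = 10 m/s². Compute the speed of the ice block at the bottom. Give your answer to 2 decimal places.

13.93 m/s

The weight component along the incline is mg sin 41.63° = 110.284 N and the normal force is N = mg cos 41.63° = 124.070 N.
With no friction, a = g sin 41.63° = 6.6436 m/s².
Starting from rest over a distance of 14.6 m, v² = 2aL = 2 × 6.6436 × 14.6 = 193.9931, so v = 13.9281 m/s.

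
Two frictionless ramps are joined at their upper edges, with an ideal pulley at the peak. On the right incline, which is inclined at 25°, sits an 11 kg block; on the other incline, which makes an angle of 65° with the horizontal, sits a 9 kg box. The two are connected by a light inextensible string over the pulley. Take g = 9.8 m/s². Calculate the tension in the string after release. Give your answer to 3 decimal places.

Resolve each weight along its own incline: the 11 kg mass has component 11 × 9.8 × sin 25° = 45.558 N down its slope, and the 9 kg mass has 9 × 9.8 × sin 65° = 79.936 N down its slope.
The 9 kg side's 79.936 N exceeds the other side's 45.558 N, so that mass slides down and the 11 kg mass slides up. Taking that direction as positive, Newton's second law for the whole system gives 79.936 − 45.558 = (11 + 9) a, so a = 34.378 / 20 = 1.7189 m/s².
For the 11 kg mass (up-slope positive): T − 45.558 = 11 × 1.7189, so T = 64.466 N.

64.466 N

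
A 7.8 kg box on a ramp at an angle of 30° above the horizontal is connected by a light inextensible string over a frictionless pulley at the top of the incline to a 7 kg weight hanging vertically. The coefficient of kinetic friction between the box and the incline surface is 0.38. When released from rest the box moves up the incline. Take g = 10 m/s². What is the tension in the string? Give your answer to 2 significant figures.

67 N

For the box on the incline: the weight component along the slope is m₁g sin 30° = 7.8 × 10 × 0.5000 = 39.000 N and the normal force is N = m₁g cos 30° = 67.550 N.
Kinetic friction opposes the box's motion up the incline: f = μN = 0.38 × 67.550 = 25.669 N acting down the slope.
Newton's second law for the box (up-slope positive): T − 39.000 − 25.669 = 7.8 a. For the hanging weight (downward positive): 7 × 10 − T = 7 a.
Adding the two equations eliminates T: 5.331 = 14.8 a, so a = 0.3602 m/s².
Then from the hanging weight's equation, T = 7 × (10 − 0.3602) = 67.479 N.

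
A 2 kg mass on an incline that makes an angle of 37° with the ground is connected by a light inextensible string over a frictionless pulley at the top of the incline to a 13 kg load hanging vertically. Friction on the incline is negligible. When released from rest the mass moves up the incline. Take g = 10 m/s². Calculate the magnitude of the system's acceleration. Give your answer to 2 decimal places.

For the mass on the incline: the weight component along the slope is m₁g sin 37° = 2 × 10 × 0.6018 = 12.036 N and the normal force is N = m₁g cos 37° = 15.973 N.
Newton's second law for the mass (up-slope positive): T − 12.036 = 2 a. For the hanging load (downward positive): 13 × 10 − T = 13 a.
Adding the two equations eliminates T: 117.964 = 15 a, so a = 7.8643 m/s².

7.86 m/s²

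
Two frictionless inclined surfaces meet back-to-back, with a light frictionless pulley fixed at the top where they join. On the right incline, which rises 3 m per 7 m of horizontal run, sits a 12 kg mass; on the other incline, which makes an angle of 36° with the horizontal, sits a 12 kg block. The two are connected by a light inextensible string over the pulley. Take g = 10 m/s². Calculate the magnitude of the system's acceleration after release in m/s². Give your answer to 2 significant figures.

0.97 m/s²

Resolve each weight along its own incline: the 12 kg mass has component 12 × 10 × sin 23.20° = 47.270 N down its slope, and the 12 kg mass has 12 × 10 × sin 36° = 70.534 N down its slope.
The 12 kg side's 70.534 N exceeds the other side's 47.270 N, so that mass slides down and the 12 kg mass slides up. Taking that direction as positive, Newton's second law for the whole system gives 70.534 − 47.270 = (12 + 12) a, so a = 23.264 / 24 = 0.9693 m/s².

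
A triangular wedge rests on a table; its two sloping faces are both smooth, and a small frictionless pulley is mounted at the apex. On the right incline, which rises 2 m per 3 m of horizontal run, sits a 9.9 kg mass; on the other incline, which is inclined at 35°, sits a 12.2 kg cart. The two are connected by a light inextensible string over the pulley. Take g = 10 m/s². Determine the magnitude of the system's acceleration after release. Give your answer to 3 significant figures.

Resolve each weight along its own incline: the 9.9 kg mass has component 9.9 × 10 × sin 33.69° = 54.915 N down its slope, and the 12.2 kg mass has 12.2 × 10 × sin 35° = 69.976 N down its slope.
The 12.2 kg side's 69.976 N exceeds the other side's 54.915 N, so that mass slides down and the 9.9 kg mass slides up. Taking that direction as positive, Newton's second law for the whole system gives 69.976 − 54.915 = (9.9 + 12.2) a, so a = 15.061 / 22.1 = 0.6815 m/s².

0.681 m/s²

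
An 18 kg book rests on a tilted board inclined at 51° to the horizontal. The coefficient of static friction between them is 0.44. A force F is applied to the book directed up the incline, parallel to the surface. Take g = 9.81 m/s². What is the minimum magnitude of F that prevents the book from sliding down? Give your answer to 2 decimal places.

The normal force is N = mg cos 51° = 111.125 N. With F at its minimum the book is on the verge of sliding down, so static friction is at its maximum μ_s N = 0.44 × 111.125 = 48.895 N and acts up the slope.
Equilibrium along the incline: F + μ_s N = mg sin 51°, so F = 137.228 − 48.895 = 88.333 N.

88.33 N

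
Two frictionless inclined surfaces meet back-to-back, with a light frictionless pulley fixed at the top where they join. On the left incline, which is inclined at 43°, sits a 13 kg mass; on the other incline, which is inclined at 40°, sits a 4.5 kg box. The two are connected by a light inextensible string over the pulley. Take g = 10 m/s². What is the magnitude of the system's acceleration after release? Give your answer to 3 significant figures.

Resolve each weight along its own incline: the 13 kg mass has component 13 × 10 × sin 43° = 88.660 N down its slope, and the 4.5 kg mass has 4.5 × 10 × sin 40° = 28.925 N down its slope.
The 13 kg side's 88.660 N exceeds the other side's 28.925 N, so that mass slides down and the 4.5 kg mass slides up. Taking that direction as positive, Newton's second law for the whole system gives 88.660 − 28.925 = (13 + 4.5) a, so a = 59.735 / 17.5 = 3.4134 m/s².

3.41 m/s²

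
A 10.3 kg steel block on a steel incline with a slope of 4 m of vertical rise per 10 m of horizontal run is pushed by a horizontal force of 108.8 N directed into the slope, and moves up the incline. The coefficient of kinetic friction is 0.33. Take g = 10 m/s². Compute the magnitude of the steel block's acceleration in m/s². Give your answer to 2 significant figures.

The horizontal push has components F cos 21.80° = 108.8 × 0.9285 = 101.021 N up the incline and F sin 21.80° = 108.8 × 0.3714 = 40.408 N pressing into the surface.
The normal force is therefore N = mg cos 21.80° + F sin 21.80° = 95.635 + 40.408 = 136.043 N, and kinetic friction down the slope is μN = 0.33 × 136.043 = 44.894 N.
Along the incline: F cos 21.80° − mg sin 21.80° − μN = ma, so 101.021 − 38.254 − 44.894 = 10.3 a, giving a = 1.7352 m/s².

1.7 m/s²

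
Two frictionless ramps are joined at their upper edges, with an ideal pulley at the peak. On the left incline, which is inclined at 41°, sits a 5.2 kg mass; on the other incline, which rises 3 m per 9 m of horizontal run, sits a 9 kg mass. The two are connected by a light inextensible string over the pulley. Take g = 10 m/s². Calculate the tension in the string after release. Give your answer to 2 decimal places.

Resolve each weight along its own incline: the 5.2 kg mass has component 5.2 × 10 × sin 41° = 34.115 N down its slope, and the 9 kg mass has 9 × 10 × sin 18.43° = 28.460 N down its slope.
The 5.2 kg side's 34.115 N exceeds the other side's 28.460 N, so that mass slides down and the 9 kg mass slides up. Taking that direction as positive, Newton's second law for the whole system gives 34.115 − 28.460 = (5.2 + 9) a, so a = 5.655 / 14.2 = 0.3982 m/s².
For the 9 kg mass (up-slope positive): T − 28.460 = 9 × 0.3982, so T = 32.044 N.

32.04 N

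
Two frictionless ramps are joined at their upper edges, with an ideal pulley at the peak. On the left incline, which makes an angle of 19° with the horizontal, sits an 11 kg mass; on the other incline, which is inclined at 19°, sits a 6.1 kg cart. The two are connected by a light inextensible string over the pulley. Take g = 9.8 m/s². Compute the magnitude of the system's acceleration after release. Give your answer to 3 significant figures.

0.914 m/s²

Resolve each weight along its own incline: the 11 kg mass has component 11 × 9.8 × sin 19° = 35.096 N down its slope, and the 6.1 kg mass has 6.1 × 9.8 × sin 19° = 19.462 N down its slope.
The 11 kg side's 35.096 N exceeds the other side's 19.462 N, so that mass slides down and the 6.1 kg mass slides up. Taking that direction as positive, Newton's second law for the whole system gives 35.096 − 19.462 = (11 + 6.1) a, so a = 15.634 / 17.1 = 0.9143 m/s².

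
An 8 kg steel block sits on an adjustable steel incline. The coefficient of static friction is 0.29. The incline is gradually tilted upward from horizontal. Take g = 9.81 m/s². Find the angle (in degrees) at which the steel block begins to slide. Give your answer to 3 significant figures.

At the threshold of sliding, static friction is at its maximum μ_s N and exactly balances the weight component along the incline: mg sin θ = μ_s mg cos θ.
Hence tan θ = μ_s = 0.29, so θ = arctan(0.29) = 16.1722°.

16.2°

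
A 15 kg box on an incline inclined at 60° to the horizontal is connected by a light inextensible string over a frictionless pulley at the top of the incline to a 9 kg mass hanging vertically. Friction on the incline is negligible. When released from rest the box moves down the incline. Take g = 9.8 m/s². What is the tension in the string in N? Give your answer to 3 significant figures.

103 N

For the box on the incline: the weight component along the slope is m₁g sin 60° = 15 × 9.8 × 0.8660 = 127.302 N and the normal force is N = m₁g cos 60° = 73.500 N.
Newton's second law for the box (down-slope positive): 127.302 − T = 15 a. For the hanging mass (upward positive): T − 9 × 9.8 = 9 a.
Adding the two equations eliminates T: 39.102 = 24 a, so a = 1.6292 m/s².
Then from the hanging mass's equation, T = 9 × (9.8 + 1.6292) = 102.863 N.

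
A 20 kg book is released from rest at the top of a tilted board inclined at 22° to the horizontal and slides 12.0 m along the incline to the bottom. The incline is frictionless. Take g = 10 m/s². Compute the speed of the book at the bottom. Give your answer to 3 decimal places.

9.482 m/s

The weight component along the incline is mg sin 22° = 74.921 N and the normal force is N = mg cos 22° = 185.437 N.
With no friction, a = g sin 22° = 3.7461 m/s².
Starting from rest over a distance of 12.0 m, v² = 2aL = 2 × 3.7461 × 12.0 = 89.9064, so v = 9.4819 m/s.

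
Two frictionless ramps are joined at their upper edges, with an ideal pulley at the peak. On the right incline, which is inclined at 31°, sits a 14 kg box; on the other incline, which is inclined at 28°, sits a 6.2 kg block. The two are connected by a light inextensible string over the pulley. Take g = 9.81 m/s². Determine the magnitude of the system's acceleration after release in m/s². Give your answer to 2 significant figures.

Resolve each weight along its own incline: the 14 kg mass has component 14 × 9.81 × sin 31° = 70.735 N down its slope, and the 6.2 kg mass has 6.2 × 9.81 × sin 28° = 28.554 N down its slope.
The 14 kg side's 70.735 N exceeds the other side's 28.554 N, so that mass slides down and the 6.2 kg mass slides up. Taking that direction as positive, Newton's second law for the whole system gives 70.735 − 28.554 = (14 + 6.2) a, so a = 42.181 / 20.2 = 2.0882 m/s².

2.1 m/s²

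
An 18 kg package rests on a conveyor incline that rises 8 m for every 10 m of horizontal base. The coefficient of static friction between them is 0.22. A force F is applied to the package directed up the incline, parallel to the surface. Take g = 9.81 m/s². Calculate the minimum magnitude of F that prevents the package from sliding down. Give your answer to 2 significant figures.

The normal force is N = mg cos 38.66° = 137.886 N. With F at its minimum the package is on the verge of sliding down, so static friction is at its maximum μ_s N = 0.22 × 137.886 = 30.335 N and acts up the slope.
Equilibrium along the incline: F + μ_s N = mg sin 38.66°, so F = 110.309 − 30.335 = 79.974 N.

80 N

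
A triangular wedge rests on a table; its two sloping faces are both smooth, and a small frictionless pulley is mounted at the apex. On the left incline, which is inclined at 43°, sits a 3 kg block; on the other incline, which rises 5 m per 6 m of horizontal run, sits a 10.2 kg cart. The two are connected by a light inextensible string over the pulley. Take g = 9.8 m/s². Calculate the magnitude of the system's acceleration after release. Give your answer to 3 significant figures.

3.33 m/s²

Resolve each weight along its own incline: the 3 kg mass has component 3 × 9.8 × sin 43° = 20.051 N down its slope, and the 10.2 kg mass has 10.2 × 9.8 × sin 39.81° = 63.993 N down its slope.
The 10.2 kg side's 63.993 N exceeds the other side's 20.051 N, so that mass slides down and the 3 kg mass slides up. Taking that direction as positive, Newton's second law for the whole system gives 63.993 − 20.051 = (3 + 10.2) a, so a = 43.942 / 13.2 = 3.3289 m/s².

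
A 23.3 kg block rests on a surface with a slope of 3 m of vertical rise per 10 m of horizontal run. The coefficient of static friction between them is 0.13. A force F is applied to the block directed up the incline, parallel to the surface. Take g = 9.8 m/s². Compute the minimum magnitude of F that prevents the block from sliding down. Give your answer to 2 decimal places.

37.18 N

The normal force is N = mg cos 16.70° = 218.710 N. With F at its minimum the block is on the verge of sliding down, so static friction is at its maximum μ_s N = 0.13 × 218.710 = 28.432 N and acts up the slope.
Equilibrium along the incline: F + μ_s N = mg sin 16.70°, so F = 65.613 − 28.432 = 37.181 N.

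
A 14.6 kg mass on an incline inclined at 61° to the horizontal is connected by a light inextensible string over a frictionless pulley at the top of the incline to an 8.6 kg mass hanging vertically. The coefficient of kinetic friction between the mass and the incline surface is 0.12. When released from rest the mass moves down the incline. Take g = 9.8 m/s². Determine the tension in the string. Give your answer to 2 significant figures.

96 N

For the mass on the incline: the weight component along the slope is m₁g sin 61° = 14.6 × 9.8 × 0.8746 = 125.138 N and the normal force is N = m₁g cos 61° = 69.367 N.
Kinetic friction opposes the mass's motion down the incline: f = μN = 0.12 × 69.367 = 8.324 N acting up the slope.
Newton's second law for the mass (down-slope positive): 125.138 − 8.324 − T = 14.6 a. For the hanging mass (upward positive): T − 8.6 × 9.8 = 8.6 a.
Adding the two equations eliminates T: 32.534 = 23.2 a, so a = 1.4023 m/s².
Then from the hanging mass's equation, T = 8.6 × (9.8 + 1.4023) = 96.340 N.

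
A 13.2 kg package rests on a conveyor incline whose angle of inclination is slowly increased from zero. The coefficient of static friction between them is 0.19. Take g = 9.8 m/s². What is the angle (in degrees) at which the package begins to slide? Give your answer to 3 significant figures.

10.8°

At the threshold of sliding, static friction is at its maximum μ_s N and exactly balances the weight component along the incline: mg sin θ = μ_s mg cos θ.
Hence tan θ = μ_s = 0.19, so θ = arctan(0.19) = 10.7580°.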